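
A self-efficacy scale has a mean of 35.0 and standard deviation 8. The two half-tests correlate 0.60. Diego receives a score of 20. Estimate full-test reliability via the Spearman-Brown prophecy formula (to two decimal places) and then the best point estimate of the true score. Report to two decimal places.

23.75

Spearman-Brown: ρ = 2r/(1 + r) = 2(0.60)/(1 + 0.60) = 1.200/1.60 = 0.7500 → 0.75
Regress the observed score toward the mean by the unreliability: T̂ = 0.75·20 + 0.25·35.0 = 15.00 + 8.750 = 23.750.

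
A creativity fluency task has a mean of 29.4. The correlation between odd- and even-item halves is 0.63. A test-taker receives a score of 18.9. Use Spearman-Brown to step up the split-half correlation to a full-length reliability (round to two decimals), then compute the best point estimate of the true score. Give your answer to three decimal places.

Spearman-Brown: ρ = 2r/(1 + r) = 2(0.63)/(1 + 0.63) = 1.260/1.63 = 0.7730 → 0.77
Weight the observed score by reliability and the mean by (1 − reliability): T̂ = 0.77·18.9 + 0.23·29.4 = 14.553 + 6.762 = 21.3150.

21.315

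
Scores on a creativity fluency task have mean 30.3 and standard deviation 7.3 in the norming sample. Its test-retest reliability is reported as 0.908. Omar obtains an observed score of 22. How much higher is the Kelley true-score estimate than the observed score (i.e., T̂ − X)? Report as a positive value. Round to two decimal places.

0.76

T̂ = 0.908(22) + 0.092(30.3) = 19.976 + 2.7876 = 22.7636 → 22.764
T̂ − X = 22.764 − 22 = 0.764 → 0.76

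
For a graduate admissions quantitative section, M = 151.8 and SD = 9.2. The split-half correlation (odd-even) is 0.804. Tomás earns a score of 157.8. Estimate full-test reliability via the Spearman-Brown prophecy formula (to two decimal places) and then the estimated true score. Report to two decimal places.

157.14

Spearman-Brown: ρ = 2r/(1 + r) = 2(0.804)/(1 + 0.804) = 1.6080/1.804 = 0.8914 → 0.89
Regress the observed score toward the mean by the unreliability: T̂ = 0.89·157.8 + 0.11·151.8 = 140.442 + 16.698 = 157.140.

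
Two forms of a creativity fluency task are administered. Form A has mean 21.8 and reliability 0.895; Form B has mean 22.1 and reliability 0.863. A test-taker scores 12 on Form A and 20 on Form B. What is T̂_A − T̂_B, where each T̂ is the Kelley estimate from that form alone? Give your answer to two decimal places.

T̂_A = 0.895(12) + 0.105(21.8) = 13.0290
T̂_B = 0.863(20) + 0.137(22.1) = 20.2877
T̂_A − T̂_B = -7.2587

-7.26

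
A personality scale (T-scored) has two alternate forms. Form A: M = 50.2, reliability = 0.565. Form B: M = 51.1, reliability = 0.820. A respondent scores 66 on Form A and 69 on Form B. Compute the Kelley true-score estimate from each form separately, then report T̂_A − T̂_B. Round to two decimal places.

T̂_A = 0.565(66) + 0.435(50.2) = 59.1270
T̂_B = 0.820(69) + 0.180(51.1) = 65.7780
T̂_A − T̂_B = -6.6510

-6.65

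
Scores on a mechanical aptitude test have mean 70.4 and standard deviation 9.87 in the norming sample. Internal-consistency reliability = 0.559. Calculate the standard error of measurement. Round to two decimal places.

6.55

SEM = SD · √(1 − ρ) = 9.87 × √0.441 = 9.87 × 0.6641 = 6.554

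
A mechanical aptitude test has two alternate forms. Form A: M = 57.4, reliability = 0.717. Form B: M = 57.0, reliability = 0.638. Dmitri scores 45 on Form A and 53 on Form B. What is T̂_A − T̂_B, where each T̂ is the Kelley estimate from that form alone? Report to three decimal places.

T̂_A = 0.717(45) + 0.283(57.4) = 48.50920
T̂_B = 0.638(53) + 0.362(57.0) = 54.44800
T̂_A − T̂_B = -5.93880

-5.939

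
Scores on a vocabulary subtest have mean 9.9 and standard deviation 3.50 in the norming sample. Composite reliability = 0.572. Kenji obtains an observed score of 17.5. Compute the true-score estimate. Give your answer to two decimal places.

14.25

T̂ = ρX + (1 − ρ)μ
  = 0.572 × 17.5 + 0.428 × 9.9
  = 10.0100 + 4.2372
  = 14.247
  ≈ 14.25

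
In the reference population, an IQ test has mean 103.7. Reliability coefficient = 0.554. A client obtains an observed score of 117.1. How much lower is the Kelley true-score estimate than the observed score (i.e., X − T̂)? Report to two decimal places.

5.98

T̂ = ρX + (1 − ρ)μ
  = 0.554 × 117.1 + 0.446 × 103.7
  = 64.8734 + 46.2502
  = 111.1236
  ≈ 111.124
X − T̂ = 117.1 − 111.124 = 5.976 → 5.98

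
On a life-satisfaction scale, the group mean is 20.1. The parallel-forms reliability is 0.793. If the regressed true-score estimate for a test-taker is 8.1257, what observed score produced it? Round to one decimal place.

T̂ = ρX + (1 − ρ)μ  ⇒  X = (T̂ − (1 − ρ)μ) / ρ
X = (8.1257 − 0.207 × 20.1) / 0.793 = (8.1257 − 4.1607) / 0.793 = 3.9650 / 0.793 = 5.000

5.0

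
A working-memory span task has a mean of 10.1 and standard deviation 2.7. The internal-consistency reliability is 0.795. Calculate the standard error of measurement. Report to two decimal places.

SEM = SD · √(1 − ρ) = 2.7 × √0.205 = 2.7 × 0.4528 = 1.222

1.22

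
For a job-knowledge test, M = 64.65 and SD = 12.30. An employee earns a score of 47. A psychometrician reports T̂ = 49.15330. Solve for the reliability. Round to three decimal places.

T̂ = ρX + (1 − ρ)μ  ⇒  T̂ − μ = ρ(X − μ)
ρ = (T̂ − μ)/(X − μ) = (49.15330 − 64.65) / (47 − 64.65) = -15.49670 / -17.65 = 0.87800

0.878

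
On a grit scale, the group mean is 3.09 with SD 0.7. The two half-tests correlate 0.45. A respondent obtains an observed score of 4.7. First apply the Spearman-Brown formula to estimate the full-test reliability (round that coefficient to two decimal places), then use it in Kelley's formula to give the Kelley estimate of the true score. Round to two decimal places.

4.09

Spearman-Brown: ρ = 2r/(1 + r) = 2(0.45)/(1 + 0.45) = 0.900/1.45 = 0.6207 → 0.62
T̂ = ρX + (1 − ρ)μ
  = 0.62 × 4.7 + 0.38 × 3.09
  = 2.914 + 1.1742
  = 4.088
  ≈ 4.09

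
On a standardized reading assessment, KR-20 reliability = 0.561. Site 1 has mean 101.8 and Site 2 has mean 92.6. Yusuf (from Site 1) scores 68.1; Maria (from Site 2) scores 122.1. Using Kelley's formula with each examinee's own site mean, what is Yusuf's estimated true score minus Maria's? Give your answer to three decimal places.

T̂_Yusuf = 0.561(68.1) + 0.439(101.8) = 82.89430
T̂_Maria = 0.561(122.1) + 0.439(92.6) = 109.14950
Difference = 82.89430 − 109.14950 = -26.25520

-26.255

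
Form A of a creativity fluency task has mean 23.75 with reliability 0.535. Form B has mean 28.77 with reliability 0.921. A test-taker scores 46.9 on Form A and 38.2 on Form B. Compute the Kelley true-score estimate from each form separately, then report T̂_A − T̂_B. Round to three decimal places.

-1.320

T̂_A = 0.535(46.9) + 0.465(23.75) = 36.13525
T̂_B = 0.921(38.2) + 0.079(28.77) = 37.45503
T̂_A − T̂_B = -1.31978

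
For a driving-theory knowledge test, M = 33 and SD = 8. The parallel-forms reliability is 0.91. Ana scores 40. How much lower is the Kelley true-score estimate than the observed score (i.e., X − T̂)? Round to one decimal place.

0.6

Regress the observed score toward the mean by the unreliability: T̂ = 0.91·40 + 0.09·33 = 36.40 + 2.97 = 39.370.
X − T̂ = 40 − 39.37 = 0.63 → 0.6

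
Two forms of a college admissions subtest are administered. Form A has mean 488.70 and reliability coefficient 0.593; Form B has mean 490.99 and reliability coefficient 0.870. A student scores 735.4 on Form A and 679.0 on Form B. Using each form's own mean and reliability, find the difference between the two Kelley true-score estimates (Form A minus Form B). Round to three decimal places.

T̂_A = 0.593(735.4) + 0.407(488.70) = 634.99310
T̂_B = 0.870(679.0) + 0.130(490.99) = 654.55870
T̂_A − T̂_B = -19.56560

-19.566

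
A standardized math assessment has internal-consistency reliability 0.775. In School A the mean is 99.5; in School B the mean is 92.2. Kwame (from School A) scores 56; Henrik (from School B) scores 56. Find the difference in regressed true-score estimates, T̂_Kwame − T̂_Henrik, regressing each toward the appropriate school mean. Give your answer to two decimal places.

T̂_Kwame = 0.775(56) + 0.225(99.5) = 65.7875
T̂_Henrik = 0.775(56) + 0.225(92.2) = 64.1450
Difference = 65.7875 − 64.1450 = 1.6425

1.64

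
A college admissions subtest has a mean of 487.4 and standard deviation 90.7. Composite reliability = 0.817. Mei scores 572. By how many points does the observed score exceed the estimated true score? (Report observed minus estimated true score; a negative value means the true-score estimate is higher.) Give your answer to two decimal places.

15.48

T̂ = ρX + (1 − ρ)μ
  = 0.817 × 572 + 0.183 × 487.4
  = 467.324 + 89.1942
  = 556.5182
  ≈ 556.518
X − T̂ = 572 − 556.518 = 15.482 → 15.48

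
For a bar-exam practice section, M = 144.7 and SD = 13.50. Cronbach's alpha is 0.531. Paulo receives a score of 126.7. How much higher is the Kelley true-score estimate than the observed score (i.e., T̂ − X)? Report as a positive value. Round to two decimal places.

T̂ = ρX + (1 − ρ)μ
  = 0.531 × 126.7 + 0.469 × 144.7
  = 67.2777 + 67.8643
  = 135.1420
  ≈ 135.142
T̂ − X = 135.142 − 126.7 = 8.442 → 8.44

8.44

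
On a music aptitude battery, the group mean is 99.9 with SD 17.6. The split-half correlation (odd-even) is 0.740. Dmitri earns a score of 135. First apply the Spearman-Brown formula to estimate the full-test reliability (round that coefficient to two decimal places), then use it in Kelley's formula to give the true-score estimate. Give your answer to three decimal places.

129.735

Spearman-Brown: ρ = 2r/(1 + r) = 2(0.740)/(1 + 0.740) = 1.4800/1.740 = 0.8506 → 0.85
T̂ = 0.85(135) + 0.15(99.9) = 114.75 + 14.985 = 129.7350 → 129.735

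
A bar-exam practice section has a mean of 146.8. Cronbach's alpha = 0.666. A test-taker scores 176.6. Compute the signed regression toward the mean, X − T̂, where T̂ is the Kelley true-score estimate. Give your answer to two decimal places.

Weight the observed score by reliability and the mean by (1 − reliability): T̂ = 0.666·176.6 + 0.334·146.8 = 117.6156 + 49.0312 = 166.6468.
X − T̂ = 176.6 − 166.647 = 9.953 → 9.95

9.95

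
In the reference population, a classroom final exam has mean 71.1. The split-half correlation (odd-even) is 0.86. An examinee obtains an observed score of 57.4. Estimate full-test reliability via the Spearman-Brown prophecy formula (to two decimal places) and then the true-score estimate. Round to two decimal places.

58.50

Spearman-Brown: ρ = 2r/(1 + r) = 2(0.86)/(1 + 0.86) = 1.720/1.86 = 0.9247 → 0.92
T̂ = ρX + (1 − ρ)μ
  = 0.92 × 57.4 + 0.08 × 71.1
  = 52.808 + 5.688
  = 58.496
  ≈ 58.50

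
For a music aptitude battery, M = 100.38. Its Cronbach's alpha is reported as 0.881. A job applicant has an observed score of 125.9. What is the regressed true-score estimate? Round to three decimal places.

T̂ = ρX + (1 − ρ)μ
  = 0.881 × 125.9 + 0.119 × 100.38
  = 110.9179 + 11.94522
  = 122.8631
  ≈ 122.863

122.863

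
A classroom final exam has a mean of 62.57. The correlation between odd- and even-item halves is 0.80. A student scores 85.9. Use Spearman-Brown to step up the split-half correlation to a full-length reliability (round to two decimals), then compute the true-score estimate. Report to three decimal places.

83.334

Spearman-Brown: ρ = 2r/(1 + r) = 2(0.80)/(1 + 0.80) = 1.600/1.80 = 0.8889 → 0.89
Regress the observed score toward the mean by the unreliability: T̂ = 0.89·85.9 + 0.11·62.57 = 76.451 + 6.8827 = 83.3337.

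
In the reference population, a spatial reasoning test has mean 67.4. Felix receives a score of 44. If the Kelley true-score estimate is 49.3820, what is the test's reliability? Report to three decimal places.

T̂ = ρX + (1 − ρ)μ  ⇒  T̂ − μ = ρ(X − μ)
ρ = (T̂ − μ)/(X − μ) = (49.3820 − 67.4) / (44 − 67.4) = -18.0180 / -23.4 = 0.77000

0.770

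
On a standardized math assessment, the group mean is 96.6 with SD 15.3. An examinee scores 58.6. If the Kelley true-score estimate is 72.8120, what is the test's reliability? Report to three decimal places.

0.626

T̂ = ρX + (1 − ρ)μ  ⇒  T̂ − μ = ρ(X − μ)
ρ = (T̂ − μ)/(X − μ) = (72.8120 − 96.6) / (58.6 − 96.6) = -23.7880 / -38.0 = 0.62600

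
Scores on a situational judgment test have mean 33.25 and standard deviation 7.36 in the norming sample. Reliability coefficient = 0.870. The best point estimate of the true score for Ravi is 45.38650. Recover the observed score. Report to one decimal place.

T̂ = ρX + (1 − ρ)μ  ⇒  X = (T̂ − (1 − ρ)μ) / ρ
X = (45.38650 − 0.130 × 33.25) / 0.870 = (45.38650 − 4.32250) / 0.870 = 41.06400 / 0.870 = 47.200

47.2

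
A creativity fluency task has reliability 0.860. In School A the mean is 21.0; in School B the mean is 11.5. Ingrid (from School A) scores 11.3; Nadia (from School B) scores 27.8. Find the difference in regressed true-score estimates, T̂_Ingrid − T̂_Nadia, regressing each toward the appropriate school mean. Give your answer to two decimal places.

-12.86

T̂_Ingrid = 0.860(11.3) + 0.140(21.0) = 12.6580
T̂_Nadia = 0.860(27.8) + 0.140(11.5) = 25.5180
Difference = 12.6580 − 25.5180 = -12.8600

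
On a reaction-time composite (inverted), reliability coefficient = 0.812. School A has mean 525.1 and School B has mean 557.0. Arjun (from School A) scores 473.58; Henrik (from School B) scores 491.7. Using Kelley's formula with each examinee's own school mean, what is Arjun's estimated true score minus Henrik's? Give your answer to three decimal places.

-20.711

T̂_Arjun = 0.812(473.58) + 0.188(525.1) = 483.26576
T̂_Henrik = 0.812(491.7) + 0.188(557.0) = 503.97640
Difference = 483.26576 − 503.97640 = -20.71064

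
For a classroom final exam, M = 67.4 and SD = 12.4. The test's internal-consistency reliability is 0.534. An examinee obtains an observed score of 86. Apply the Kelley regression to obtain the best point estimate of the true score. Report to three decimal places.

T̂ = ρX + (1 − ρ)μ
  = 0.534 × 86 + 0.466 × 67.4
  = 45.924 + 31.4084
  = 77.3324
  ≈ 77.332

77.332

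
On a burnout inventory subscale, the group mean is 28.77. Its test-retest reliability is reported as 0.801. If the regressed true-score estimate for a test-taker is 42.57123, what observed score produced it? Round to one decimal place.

T̂ = ρX + (1 − ρ)μ  ⇒  X = (T̂ − (1 − ρ)μ) / ρ
X = (42.57123 − 0.199 × 28.77) / 0.801 = (42.57123 − 5.72523) / 0.801 = 36.84600 / 0.801 = 46.000

46.0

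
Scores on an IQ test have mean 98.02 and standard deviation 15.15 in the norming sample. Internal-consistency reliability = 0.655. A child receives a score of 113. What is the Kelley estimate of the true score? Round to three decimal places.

107.832

Regress the observed score toward the mean by the unreliability: T̂ = 0.655·113 + 0.345·98.02 = 74.015 + 33.81690 = 107.8319.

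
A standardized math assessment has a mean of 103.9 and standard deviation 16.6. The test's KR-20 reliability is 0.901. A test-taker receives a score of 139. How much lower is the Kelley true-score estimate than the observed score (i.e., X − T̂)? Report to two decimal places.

T̂ = ρX + (1 − ρ)μ
  = 0.901 × 139 + 0.099 × 103.9
  = 125.239 + 10.2861
  = 135.5251
  ≈ 135.525
X − T̂ = 139 − 135.525 = 3.475 → 3.47

3.47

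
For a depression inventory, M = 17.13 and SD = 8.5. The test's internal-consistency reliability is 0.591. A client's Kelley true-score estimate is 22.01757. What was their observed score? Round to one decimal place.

25.4

T̂ = ρX + (1 − ρ)μ  ⇒  X = (T̂ − (1 − ρ)μ) / ρ
X = (22.01757 − 0.409 × 17.13) / 0.591 = (22.01757 − 7.00617) / 0.591 = 15.01140 / 0.591 = 25.400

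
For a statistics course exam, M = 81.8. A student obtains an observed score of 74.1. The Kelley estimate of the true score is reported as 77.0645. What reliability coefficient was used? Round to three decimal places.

T̂ = ρX + (1 − ρ)μ  ⇒  T̂ − μ = ρ(X − μ)
ρ = (T̂ − μ)/(X − μ) = (77.0645 − 81.8) / (74.1 − 81.8) = -4.7355 / -7.7 = 0.61500

0.615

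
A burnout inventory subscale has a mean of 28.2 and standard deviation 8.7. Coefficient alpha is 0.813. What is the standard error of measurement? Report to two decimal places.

SEM = SD · √(1 − ρ) = 8.7 × √0.187 = 8.7 × 0.4324 = 3.762

3.76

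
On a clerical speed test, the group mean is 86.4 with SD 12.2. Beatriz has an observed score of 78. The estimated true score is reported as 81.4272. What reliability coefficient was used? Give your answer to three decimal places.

0.592

T̂ = ρX + (1 − ρ)μ  ⇒  T̂ − μ = ρ(X − μ)
ρ = (T̂ − μ)/(X − μ) = (81.4272 − 86.4) / (78 − 86.4) = -4.9728 / -8.4 = 0.59200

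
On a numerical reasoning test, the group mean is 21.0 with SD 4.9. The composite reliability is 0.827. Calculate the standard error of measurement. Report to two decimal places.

SEM = SD · √(1 − ρ) = 4.9 × √0.173 = 4.9 × 0.4159 = 2.038

2.04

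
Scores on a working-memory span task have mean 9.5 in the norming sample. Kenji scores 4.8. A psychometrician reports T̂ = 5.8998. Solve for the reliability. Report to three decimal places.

0.766

T̂ = ρX + (1 − ρ)μ  ⇒  T̂ − μ = ρ(X − μ)
ρ = (T̂ − μ)/(X − μ) = (5.8998 − 9.5) / (4.8 − 9.5) = -3.6002 / -4.7 = 0.76600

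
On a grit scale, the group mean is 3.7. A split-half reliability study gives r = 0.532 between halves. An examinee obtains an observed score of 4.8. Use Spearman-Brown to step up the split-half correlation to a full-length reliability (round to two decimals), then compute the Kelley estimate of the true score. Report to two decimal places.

Spearman-Brown: ρ = 2r/(1 + r) = 2(0.532)/(1 + 0.532) = 1.0640/1.532 = 0.6945 → 0.69
Kelley's formula gives T̂ = 0.69·4.8 + 0.31·3.7 = 3.312 + 1.147 = 4.459.

4.46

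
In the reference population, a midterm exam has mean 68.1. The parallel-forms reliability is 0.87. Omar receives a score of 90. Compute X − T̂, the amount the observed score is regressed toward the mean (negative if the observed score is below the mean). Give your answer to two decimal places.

2.85

Regress the observed score toward the mean by the unreliability: T̂ = 0.87·90 + 0.13·68.1 = 78.30 + 8.853 = 87.1530.
X − T̂ = 90 − 87.153 = 2.847 → 2.85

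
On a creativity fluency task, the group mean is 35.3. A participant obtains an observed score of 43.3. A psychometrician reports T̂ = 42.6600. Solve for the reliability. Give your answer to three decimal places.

T̂ = ρX + (1 − ρ)μ  ⇒  T̂ − μ = ρ(X − μ)
ρ = (T̂ − μ)/(X − μ) = (42.6600 − 35.3) / (43.3 − 35.3) = 7.3600 / 8.0 = 0.92000

0.920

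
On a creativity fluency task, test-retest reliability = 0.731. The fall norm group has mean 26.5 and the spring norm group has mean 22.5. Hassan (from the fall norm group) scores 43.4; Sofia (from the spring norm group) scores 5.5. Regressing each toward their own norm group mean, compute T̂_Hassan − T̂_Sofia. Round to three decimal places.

T̂_Hassan = 0.731(43.4) + 0.269(26.5) = 38.85390
T̂_Sofia = 0.731(5.5) + 0.269(22.5) = 10.07300
Difference = 38.85390 − 10.07300 = 28.78090

28.781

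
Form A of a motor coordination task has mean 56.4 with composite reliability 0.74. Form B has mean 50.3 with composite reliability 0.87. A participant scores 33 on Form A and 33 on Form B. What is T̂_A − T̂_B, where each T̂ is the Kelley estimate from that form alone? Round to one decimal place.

3.8

T̂_A = 0.74(33) + 0.26(56.4) = 39.084
T̂_B = 0.87(33) + 0.13(50.3) = 35.249
T̂_A − T̂_B = 3.835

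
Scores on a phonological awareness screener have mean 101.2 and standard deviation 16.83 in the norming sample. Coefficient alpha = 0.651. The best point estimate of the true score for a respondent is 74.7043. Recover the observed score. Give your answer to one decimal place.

60.5

T̂ = ρX + (1 − ρ)μ  ⇒  X = (T̂ − (1 − ρ)μ) / ρ
X = (74.7043 − 0.349 × 101.2) / 0.651 = (74.7043 − 35.3188) / 0.651 = 39.3855 / 0.651 = 60.500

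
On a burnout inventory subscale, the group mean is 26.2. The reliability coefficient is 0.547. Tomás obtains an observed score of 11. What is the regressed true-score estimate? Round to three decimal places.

T̂ = 0.547(11) + 0.453(26.2) = 6.017 + 11.8686 = 17.8856 → 17.886

17.886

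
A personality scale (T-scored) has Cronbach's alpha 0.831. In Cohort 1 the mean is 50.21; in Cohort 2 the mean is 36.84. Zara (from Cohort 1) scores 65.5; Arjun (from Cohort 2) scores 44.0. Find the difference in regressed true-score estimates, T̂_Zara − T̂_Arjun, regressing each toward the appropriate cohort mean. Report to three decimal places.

20.126

T̂_Zara = 0.831(65.5) + 0.169(50.21) = 62.91599
T̂_Arjun = 0.831(44.0) + 0.169(36.84) = 42.78996
Difference = 62.91599 − 42.78996 = 20.12603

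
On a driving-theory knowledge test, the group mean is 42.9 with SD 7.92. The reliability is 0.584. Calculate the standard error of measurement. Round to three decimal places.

5.108

SEM = SD · √(1 − ρ) = 7.92 × √0.416 = 7.92 × 0.6450 = 5.1082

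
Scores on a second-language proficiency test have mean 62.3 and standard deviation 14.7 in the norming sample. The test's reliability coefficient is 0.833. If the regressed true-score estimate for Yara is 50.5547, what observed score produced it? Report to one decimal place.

48.2

T̂ = ρX + (1 − ρ)μ  ⇒  X = (T̂ − (1 − ρ)μ) / ρ
X = (50.5547 − 0.167 × 62.3) / 0.833 = (50.5547 − 10.4041) / 0.833 = 40.1506 / 0.833 = 48.200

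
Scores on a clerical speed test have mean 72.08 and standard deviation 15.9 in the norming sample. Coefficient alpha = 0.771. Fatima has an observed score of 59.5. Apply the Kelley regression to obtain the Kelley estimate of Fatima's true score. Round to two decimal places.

62.38

T̂ = ρX + (1 − ρ)μ
  = 0.771 × 59.5 + 0.229 × 72.08
  = 45.8745 + 16.50632
  = 62.381
  ≈ 62.38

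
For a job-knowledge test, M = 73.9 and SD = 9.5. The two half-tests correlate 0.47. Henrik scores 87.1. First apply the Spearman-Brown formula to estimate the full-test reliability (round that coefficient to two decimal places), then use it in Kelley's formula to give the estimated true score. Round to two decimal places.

82.35

Spearman-Brown: ρ = 2r/(1 + r) = 2(0.47)/(1 + 0.47) = 0.940/1.47 = 0.6395 → 0.64
T̂ = 0.64(87.1) + 0.36(73.9) = 55.744 + 26.604 = 82.348 → 82.35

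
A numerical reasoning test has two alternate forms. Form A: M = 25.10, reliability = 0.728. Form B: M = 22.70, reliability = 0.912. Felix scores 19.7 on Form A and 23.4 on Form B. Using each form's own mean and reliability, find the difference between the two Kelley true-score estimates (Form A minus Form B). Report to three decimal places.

T̂_A = 0.728(19.7) + 0.272(25.10) = 21.16880
T̂_B = 0.912(23.4) + 0.088(22.70) = 23.33840
T̂_A − T̂_B = -2.16960

-2.170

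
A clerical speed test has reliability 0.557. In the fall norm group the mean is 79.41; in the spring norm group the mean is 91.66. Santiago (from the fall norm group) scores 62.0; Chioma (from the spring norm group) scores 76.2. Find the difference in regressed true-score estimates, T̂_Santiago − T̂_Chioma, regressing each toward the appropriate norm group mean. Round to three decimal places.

-13.336

T̂_Santiago = 0.557(62.0) + 0.443(79.41) = 69.71263
T̂_Chioma = 0.557(76.2) + 0.443(91.66) = 83.04878
Difference = 69.71263 − 83.04878 = -13.33615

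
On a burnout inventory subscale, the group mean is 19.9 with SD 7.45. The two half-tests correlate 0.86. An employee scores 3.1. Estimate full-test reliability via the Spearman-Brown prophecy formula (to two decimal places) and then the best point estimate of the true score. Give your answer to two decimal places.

4.44

Spearman-Brown: ρ = 2r/(1 + r) = 2(0.86)/(1 + 0.86) = 1.720/1.86 = 0.9247 → 0.92
T̂ = 0.92(3.1) + 0.08(19.9) = 2.852 + 1.592 = 4.444 → 4.44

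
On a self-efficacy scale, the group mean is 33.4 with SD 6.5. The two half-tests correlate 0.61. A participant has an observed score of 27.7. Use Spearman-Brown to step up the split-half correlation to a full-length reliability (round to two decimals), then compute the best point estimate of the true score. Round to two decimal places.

Spearman-Brown: ρ = 2r/(1 + r) = 2(0.61)/(1 + 0.61) = 1.220/1.61 = 0.7578 → 0.76
T̂ = ρX + (1 − ρ)μ
  = 0.76 × 27.7 + 0.24 × 33.4
  = 21.052 + 8.016
  = 29.068
  ≈ 29.07

29.07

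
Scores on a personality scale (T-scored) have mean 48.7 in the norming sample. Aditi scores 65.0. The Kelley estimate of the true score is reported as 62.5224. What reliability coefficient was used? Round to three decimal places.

T̂ = ρX + (1 − ρ)μ  ⇒  T̂ − μ = ρ(X − μ)
ρ = (T̂ − μ)/(X − μ) = (62.5224 − 48.7) / (65.0 − 48.7) = 13.8224 / 16.3 = 0.84800

0.848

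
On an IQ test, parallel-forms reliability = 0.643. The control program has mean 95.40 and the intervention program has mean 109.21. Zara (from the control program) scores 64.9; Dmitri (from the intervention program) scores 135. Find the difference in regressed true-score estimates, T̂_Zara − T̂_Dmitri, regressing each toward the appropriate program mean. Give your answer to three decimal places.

-50.004

T̂_Zara = 0.643(64.9) + 0.357(95.40) = 75.78850
T̂_Dmitri = 0.643(135) + 0.357(109.21) = 125.79297
Difference = 75.78850 − 125.79297 = -50.00447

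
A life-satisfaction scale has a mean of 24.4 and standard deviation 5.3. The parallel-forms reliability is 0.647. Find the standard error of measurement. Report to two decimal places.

SEM = SD · √(1 − ρ) = 5.3 × √0.353 = 5.3 × 0.5941 = 3.149

3.15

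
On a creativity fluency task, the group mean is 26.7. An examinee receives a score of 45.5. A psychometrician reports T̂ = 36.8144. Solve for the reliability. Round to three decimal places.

T̂ = ρX + (1 − ρ)μ  ⇒  T̂ − μ = ρ(X − μ)
ρ = (T̂ − μ)/(X − μ) = (36.8144 − 26.7) / (45.5 − 26.7) = 10.1144 / 18.8 = 0.53800

0.538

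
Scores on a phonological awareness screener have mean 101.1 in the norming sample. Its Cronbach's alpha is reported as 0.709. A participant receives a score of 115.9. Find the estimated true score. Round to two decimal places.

111.59

T̂ = ρX + (1 − ρ)μ
  = 0.709 × 115.9 + 0.291 × 101.1
  = 82.1731 + 29.4201
  = 111.593
  ≈ 111.59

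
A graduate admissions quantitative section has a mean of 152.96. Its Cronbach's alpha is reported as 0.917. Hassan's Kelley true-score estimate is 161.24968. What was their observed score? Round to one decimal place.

T̂ = ρX + (1 − ρ)μ  ⇒  X = (T̂ − (1 − ρ)μ) / ρ
X = (161.24968 − 0.083 × 152.96) / 0.917 = (161.24968 − 12.69568) / 0.917 = 148.55400 / 0.917 = 162.000

162.0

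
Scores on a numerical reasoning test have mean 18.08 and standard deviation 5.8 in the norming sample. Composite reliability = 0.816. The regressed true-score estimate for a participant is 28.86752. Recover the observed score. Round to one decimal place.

31.3

T̂ = ρX + (1 − ρ)μ  ⇒  X = (T̂ − (1 − ρ)μ) / ρ
X = (28.86752 − 0.184 × 18.08) / 0.816 = (28.86752 − 3.32672) / 0.816 = 25.54080 / 0.816 = 31.300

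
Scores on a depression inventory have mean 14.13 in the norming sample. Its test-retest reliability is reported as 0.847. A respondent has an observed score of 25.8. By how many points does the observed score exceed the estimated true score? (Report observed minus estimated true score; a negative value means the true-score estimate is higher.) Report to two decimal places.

1.79

T̂ = 0.847(25.8) + 0.153(14.13) = 21.8526 + 2.16189 = 24.0145 → 24.014
X − T̂ = 25.8 − 24.014 = 1.786 → 1.79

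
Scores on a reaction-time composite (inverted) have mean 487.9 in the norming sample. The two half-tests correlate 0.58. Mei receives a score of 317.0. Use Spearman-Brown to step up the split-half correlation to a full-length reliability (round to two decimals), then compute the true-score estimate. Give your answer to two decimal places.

Spearman-Brown: ρ = 2r/(1 + r) = 2(0.58)/(1 + 0.58) = 1.160/1.58 = 0.7342 → 0.73
Regress the observed score toward the mean by the unreliability: T̂ = 0.73·317.0 + 0.27·487.9 = 231.410 + 131.733 = 363.143.

363.14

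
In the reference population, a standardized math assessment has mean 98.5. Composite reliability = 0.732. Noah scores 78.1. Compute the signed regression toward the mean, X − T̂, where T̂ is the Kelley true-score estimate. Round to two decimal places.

Kelley's formula gives T̂ = 0.732·78.1 + 0.268·98.5 = 57.1692 + 26.3980 = 83.5672.
X − T̂ = 78.1 − 83.567 = -5.467 → -5.47

-5.47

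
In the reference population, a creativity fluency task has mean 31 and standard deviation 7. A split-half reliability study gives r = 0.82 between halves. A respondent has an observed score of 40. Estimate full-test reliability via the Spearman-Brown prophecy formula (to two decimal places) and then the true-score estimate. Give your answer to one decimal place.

39.1

Spearman-Brown: ρ = 2r/(1 + r) = 2(0.82)/(1 + 0.82) = 1.640/1.82 = 0.9011 → 0.90
T̂ = 0.90(40) + 0.10(31) = 36.00 + 3.10 = 39.10 → 39.1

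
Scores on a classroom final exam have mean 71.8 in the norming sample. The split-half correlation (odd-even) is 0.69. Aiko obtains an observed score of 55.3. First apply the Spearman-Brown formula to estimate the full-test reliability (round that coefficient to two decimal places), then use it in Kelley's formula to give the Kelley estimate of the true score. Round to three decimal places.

Spearman-Brown: ρ = 2r/(1 + r) = 2(0.69)/(1 + 0.69) = 1.380/1.69 = 0.8166 → 0.82
Weight the observed score by reliability and the mean by (1 − reliability): T̂ = 0.82·55.3 + 0.18·71.8 = 45.346 + 12.924 = 58.2700.

58.270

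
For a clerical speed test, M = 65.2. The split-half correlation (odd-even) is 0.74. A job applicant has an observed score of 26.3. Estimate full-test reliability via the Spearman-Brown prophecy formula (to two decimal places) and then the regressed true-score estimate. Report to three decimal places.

32.135

Spearman-Brown: ρ = 2r/(1 + r) = 2(0.74)/(1 + 0.74) = 1.480/1.74 = 0.8506 → 0.85
T̂ = 0.85(26.3) + 0.15(65.2) = 22.355 + 9.780 = 32.1350 → 32.135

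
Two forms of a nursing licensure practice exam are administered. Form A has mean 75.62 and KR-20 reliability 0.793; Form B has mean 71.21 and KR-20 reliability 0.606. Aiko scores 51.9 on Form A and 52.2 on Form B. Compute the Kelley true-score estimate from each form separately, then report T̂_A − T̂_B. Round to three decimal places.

T̂_A = 0.793(51.9) + 0.207(75.62) = 56.81004
T̂_B = 0.606(52.2) + 0.394(71.21) = 59.68994
T̂_A − T̂_B = -2.87990

-2.880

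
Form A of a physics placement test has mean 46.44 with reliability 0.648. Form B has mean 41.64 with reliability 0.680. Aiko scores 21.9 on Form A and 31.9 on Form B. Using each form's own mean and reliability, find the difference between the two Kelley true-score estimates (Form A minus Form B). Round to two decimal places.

-4.48

T̂_A = 0.648(21.9) + 0.352(46.44) = 30.5381
T̂_B = 0.680(31.9) + 0.320(41.64) = 35.0168
T̂_A − T̂_B = -4.4787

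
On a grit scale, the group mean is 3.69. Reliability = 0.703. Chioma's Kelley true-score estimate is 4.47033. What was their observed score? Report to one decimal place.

T̂ = ρX + (1 − ρ)μ  ⇒  X = (T̂ − (1 − ρ)μ) / ρ
X = (4.47033 − 0.297 × 3.69) / 0.703 = (4.47033 − 1.09593) / 0.703 = 3.37440 / 0.703 = 4.800

4.8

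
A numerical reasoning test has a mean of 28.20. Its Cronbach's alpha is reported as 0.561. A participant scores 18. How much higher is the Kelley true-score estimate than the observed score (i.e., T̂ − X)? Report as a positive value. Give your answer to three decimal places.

Weight the observed score by reliability and the mean by (1 − reliability): T̂ = 0.561·18 + 0.439·28.20 = 10.098 + 12.37980 = 22.47780.
T̂ − X = 22.4778 − 18 = 4.4778 → 4.478

4.478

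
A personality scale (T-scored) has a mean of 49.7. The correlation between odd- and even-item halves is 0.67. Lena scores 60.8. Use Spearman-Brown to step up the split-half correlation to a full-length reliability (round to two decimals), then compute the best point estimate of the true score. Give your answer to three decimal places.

Spearman-Brown: ρ = 2r/(1 + r) = 2(0.67)/(1 + 0.67) = 1.340/1.67 = 0.8024 → 0.80
Weight the observed score by reliability and the mean by (1 − reliability): T̂ = 0.80·60.8 + 0.20·49.7 = 48.640 + 9.940 = 58.5800.

58.580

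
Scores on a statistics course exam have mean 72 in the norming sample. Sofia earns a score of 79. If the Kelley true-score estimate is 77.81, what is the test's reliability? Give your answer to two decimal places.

T̂ = ρX + (1 − ρ)μ  ⇒  T̂ − μ = ρ(X − μ)
ρ = (T̂ − μ)/(X − μ) = (77.81 − 72) / (79 − 72) = 5.81 / 7.0 = 0.8300

0.83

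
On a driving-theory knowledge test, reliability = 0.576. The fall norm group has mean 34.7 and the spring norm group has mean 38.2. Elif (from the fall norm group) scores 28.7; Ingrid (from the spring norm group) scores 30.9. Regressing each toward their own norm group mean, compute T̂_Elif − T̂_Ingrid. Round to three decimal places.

-2.751

T̂_Elif = 0.576(28.7) + 0.424(34.7) = 31.24400
T̂_Ingrid = 0.576(30.9) + 0.424(38.2) = 33.99520
Difference = 31.24400 − 33.99520 = -2.75120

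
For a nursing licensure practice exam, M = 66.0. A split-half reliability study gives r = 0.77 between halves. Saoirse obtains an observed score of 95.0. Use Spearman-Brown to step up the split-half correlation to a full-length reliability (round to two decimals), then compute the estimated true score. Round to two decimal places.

91.23

Spearman-Brown: ρ = 2r/(1 + r) = 2(0.77)/(1 + 0.77) = 1.540/1.77 = 0.8701 → 0.87
T̂ = 0.87(95.0) + 0.13(66.0) = 82.650 + 8.580 = 91.230 → 91.23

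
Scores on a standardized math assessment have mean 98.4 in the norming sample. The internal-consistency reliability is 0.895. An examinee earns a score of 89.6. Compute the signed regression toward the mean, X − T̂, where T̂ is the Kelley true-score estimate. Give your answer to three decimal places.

Weight the observed score by reliability and the mean by (1 − reliability): T̂ = 0.895·89.6 + 0.105·98.4 = 80.1920 + 10.3320 = 90.52400.
X − T̂ = 89.6 − 90.5240 = -0.9240 → -0.924

-0.924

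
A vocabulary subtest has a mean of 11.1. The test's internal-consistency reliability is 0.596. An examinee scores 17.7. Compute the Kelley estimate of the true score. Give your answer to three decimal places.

T̂ = 0.596(17.7) + 0.404(11.1) = 10.5492 + 4.4844 = 15.0336 → 15.034

15.034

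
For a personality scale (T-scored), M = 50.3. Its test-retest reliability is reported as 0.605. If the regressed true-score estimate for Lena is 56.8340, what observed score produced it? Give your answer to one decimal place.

T̂ = ρX + (1 − ρ)μ  ⇒  X = (T̂ − (1 − ρ)μ) / ρ
X = (56.8340 − 0.395 × 50.3) / 0.605 = (56.8340 − 19.8685) / 0.605 = 36.9655 / 0.605 = 61.100

61.1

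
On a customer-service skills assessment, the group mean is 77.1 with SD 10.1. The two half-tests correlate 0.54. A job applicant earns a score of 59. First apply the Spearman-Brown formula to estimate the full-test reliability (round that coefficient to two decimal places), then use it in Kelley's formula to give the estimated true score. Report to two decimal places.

Spearman-Brown: ρ = 2r/(1 + r) = 2(0.54)/(1 + 0.54) = 1.080/1.54 = 0.7013 → 0.70
Kelley's formula gives T̂ = 0.70·59 + 0.30·77.1 = 41.30 + 23.130 = 64.430.

64.43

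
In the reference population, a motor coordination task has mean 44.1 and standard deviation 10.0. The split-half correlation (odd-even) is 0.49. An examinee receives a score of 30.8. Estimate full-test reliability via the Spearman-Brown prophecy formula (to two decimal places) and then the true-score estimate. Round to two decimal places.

35.32

Spearman-Brown: ρ = 2r/(1 + r) = 2(0.49)/(1 + 0.49) = 0.980/1.49 = 0.6577 → 0.66
T̂ = 0.66(30.8) + 0.34(44.1) = 20.328 + 14.994 = 35.322 → 35.32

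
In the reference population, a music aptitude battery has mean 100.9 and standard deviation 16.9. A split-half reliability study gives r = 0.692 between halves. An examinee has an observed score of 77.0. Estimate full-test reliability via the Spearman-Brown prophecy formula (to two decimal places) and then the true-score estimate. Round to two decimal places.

81.30

Spearman-Brown: ρ = 2r/(1 + r) = 2(0.692)/(1 + 0.692) = 1.3840/1.692 = 0.8180 → 0.82
T̂ = ρX + (1 − ρ)μ
  = 0.82 × 77.0 + 0.18 × 100.9
  = 63.140 + 18.162
  = 81.302
  ≈ 81.30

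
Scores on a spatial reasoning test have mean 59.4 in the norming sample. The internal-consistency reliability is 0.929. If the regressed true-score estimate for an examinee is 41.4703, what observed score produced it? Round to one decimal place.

40.1

T̂ = ρX + (1 − ρ)μ  ⇒  X = (T̂ − (1 − ρ)μ) / ρ
X = (41.4703 − 0.071 × 59.4) / 0.929 = (41.4703 − 4.2174) / 0.929 = 37.2529 / 0.929 = 40.100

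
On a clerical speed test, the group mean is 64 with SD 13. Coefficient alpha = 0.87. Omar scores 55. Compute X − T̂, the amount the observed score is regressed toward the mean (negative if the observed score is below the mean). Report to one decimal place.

T̂ = 0.87(55) + 0.13(64) = 47.85 + 8.32 = 56.170 → 56.17
X − T̂ = 55 − 56.17 = -1.17 → -1.2

-1.2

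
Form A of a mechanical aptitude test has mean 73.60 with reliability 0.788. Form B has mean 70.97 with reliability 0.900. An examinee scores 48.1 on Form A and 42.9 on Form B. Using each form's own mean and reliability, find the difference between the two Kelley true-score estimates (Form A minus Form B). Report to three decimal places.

T̂_A = 0.788(48.1) + 0.212(73.60) = 53.50600
T̂_B = 0.900(42.9) + 0.100(70.97) = 45.70700
T̂_A − T̂_B = 7.79900

7.799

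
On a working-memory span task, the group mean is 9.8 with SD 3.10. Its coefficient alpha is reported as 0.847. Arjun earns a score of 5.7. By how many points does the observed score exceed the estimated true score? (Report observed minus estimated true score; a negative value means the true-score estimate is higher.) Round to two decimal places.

-0.63

T̂ = 0.847(5.7) + 0.153(9.8) = 4.8279 + 1.4994 = 6.3273 → 6.327
X − T̂ = 5.7 − 6.327 = -0.627 → -0.63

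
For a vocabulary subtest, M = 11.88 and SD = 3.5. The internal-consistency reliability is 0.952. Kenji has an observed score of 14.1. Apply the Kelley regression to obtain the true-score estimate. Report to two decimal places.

13.99

T̂ = ρX + (1 − ρ)μ
  = 0.952 × 14.1 + 0.048 × 11.88
  = 13.4232 + 0.57024
  = 13.993
  ≈ 13.99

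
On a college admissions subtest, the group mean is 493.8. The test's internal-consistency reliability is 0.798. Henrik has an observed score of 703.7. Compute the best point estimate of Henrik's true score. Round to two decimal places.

661.30

T̂ = ρX + (1 − ρ)μ
  = 0.798 × 703.7 + 0.202 × 493.8
  = 561.5526 + 99.7476
  = 661.300
  ≈ 661.30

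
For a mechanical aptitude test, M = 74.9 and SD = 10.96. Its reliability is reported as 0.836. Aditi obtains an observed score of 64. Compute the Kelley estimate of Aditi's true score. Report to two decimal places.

65.79

T̂ = 0.836(64) + 0.164(74.9) = 53.504 + 12.2836 = 65.788 → 65.79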